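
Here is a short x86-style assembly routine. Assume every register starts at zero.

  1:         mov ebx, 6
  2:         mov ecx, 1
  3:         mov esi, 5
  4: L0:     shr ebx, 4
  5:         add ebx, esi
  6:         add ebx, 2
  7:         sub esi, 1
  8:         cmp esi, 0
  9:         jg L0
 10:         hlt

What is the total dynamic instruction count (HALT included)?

after mov ebx, 6: ebx=6
after mov ecx, 1: ecx=1
after mov esi, 5: esi=5
after shr ebx, 4: ebx=6>>4=0
after add ebx, esi: ebx=0+5=5
after add ebx, 2: ebx=5+2=7
after sub esi, 1: esi=5-1=4
cmp esi, 0  (cmp 4,0)
jg L0: taken
after shr ebx, 4: ebx=7>>4=0
after add ebx, esi: ebx=0+4=4
after add ebx, 2: ebx=4+2=6
after sub esi, 1: esi=4-1=3
cmp esi, 0  (cmp 3,0)
jg L0: taken
after shr ebx, 4: ebx=6>>4=0
after add ebx, esi: ebx=0+3=3
after add ebx, 2: ebx=3+2=5
after sub esi, 1: esi=3-1=2
cmp esi, 0  (cmp 2,0)
jg L0: taken
after shr ebx, 4: ebx=5>>4=0
after add ebx, esi: ebx=0+2=2
after add ebx, 2: ebx=2+2=4
after sub esi, 1: esi=2-1=1
cmp esi, 0  (cmp 1,0)
jg L0: taken
after shr ebx, 4: ebx=4>>4=0
after add ebx, esi: ebx=0+1=1
after add ebx, 2: ebx=1+2=3
after sub esi, 1: esi=1-1=0
cmp esi, 0  (cmp 0,0)
jg L0: not taken
halt.
Total executed instructions: 34.

34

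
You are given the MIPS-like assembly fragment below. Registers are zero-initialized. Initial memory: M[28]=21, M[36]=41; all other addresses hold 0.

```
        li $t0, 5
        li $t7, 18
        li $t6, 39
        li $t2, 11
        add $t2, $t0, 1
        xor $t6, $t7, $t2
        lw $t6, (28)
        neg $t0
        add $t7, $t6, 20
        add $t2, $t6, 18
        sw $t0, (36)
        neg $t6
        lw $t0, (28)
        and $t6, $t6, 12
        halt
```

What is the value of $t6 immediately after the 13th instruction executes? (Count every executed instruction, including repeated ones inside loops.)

li $t0, 5 → $t0=5
li $t7, 18 → $t7=18
li $t6, 39 → $t6=39
li $t2, 11 → $t2=11
add $t2, $t0, 1 → $t2=5+1=6
xor $t6, $t7, $t2 → $t6=18^6=20
lw $t6, (28) → $t6=M[28]=21
neg $t0 → $t0=-(5)=-5
add $t7, $t6, 20 → $t7=21+20=41
add $t2, $t6, 18 → $t2=21+18=39
sw $t0, (36) → M[36]=-5
neg $t6 → $t6=-(21)=-21
lw $t0, (28) → $t0=M[28]=21
After step 13: $t6 = -21.

-21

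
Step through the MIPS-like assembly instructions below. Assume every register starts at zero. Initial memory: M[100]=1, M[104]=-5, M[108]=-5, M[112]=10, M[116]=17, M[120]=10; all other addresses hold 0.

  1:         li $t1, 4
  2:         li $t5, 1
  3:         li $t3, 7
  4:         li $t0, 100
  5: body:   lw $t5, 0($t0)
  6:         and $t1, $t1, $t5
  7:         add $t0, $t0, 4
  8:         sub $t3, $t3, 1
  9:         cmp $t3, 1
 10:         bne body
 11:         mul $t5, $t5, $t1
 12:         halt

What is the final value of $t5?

li $t1, 4 → $t1=4
li $t5, 1 → $t5=1
li $t3, 7 → $t3=7
li $t0, 100 → $t0=100
lw $t5, 0($t0) → $t5=M[100]=1
and $t1, $t1, $t5 → $t1=4&1=0
add $t0, $t0, 4 → $t0=100+4=104
sub $t3, $t3, 1 → $t3=7-1=6
cmp $t3, 1  (cmp 6,1)
bne body: taken
lw $t5, 0($t0) → $t5=M[104]=-5
and $t1, $t1, $t5 → $t1=0&(-5)=0
add $t0, $t0, 4 → $t0=104+4=108
sub $t3, $t3, 1 → $t3=6-1=5
cmp $t3, 1  (cmp 5,1)
bne body: taken
lw $t5, 0($t0) → $t5=M[108]=-5
and $t1, $t1, $t5 → $t1=0&(-5)=0
add $t0, $t0, 4 → $t0=108+4=112
sub $t3, $t3, 1 → $t3=5-1=4
cmp $t3, 1  (cmp 4,1)
bne body: taken
lw $t5, 0($t0) → $t5=M[112]=10
and $t1, $t1, $t5 → $t1=0&10=0
add $t0, $t0, 4 → $t0=112+4=116
sub $t3, $t3, 1 → $t3=4-1=3
cmp $t3, 1  (cmp 3,1)
bne body: taken
lw $t5, 0($t0) → $t5=M[116]=17
and $t1, $t1, $t5 → $t1=0&17=0
add $t0, $t0, 4 → $t0=116+4=120
sub $t3, $t3, 1 → $t3=3-1=2
cmp $t3, 1  (cmp 2,1)
bne body: taken
lw $t5, 0($t0) → $t5=M[120]=10
and $t1, $t1, $t5 → $t1=0&10=0
add $t0, $t0, 4 → $t0=120+4=124
sub $t3, $t3, 1 → $t3=2-1=1
cmp $t3, 1  (cmp 1,1)
bne body: not taken
mul $t5, $t5, $t1 → $t5=10*0=0
halt.

0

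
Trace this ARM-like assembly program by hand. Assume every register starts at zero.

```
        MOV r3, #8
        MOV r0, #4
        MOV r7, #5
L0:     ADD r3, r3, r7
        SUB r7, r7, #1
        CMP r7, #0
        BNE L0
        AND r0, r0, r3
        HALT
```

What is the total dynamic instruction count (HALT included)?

r3=8
r0=4
r7=5
r3=8+5=13
r7=5-1=4
CMP r7, #0  (cmp 4,0)
BNE L0: taken
r3=13+4=17
r7=4-1=3
CMP r7, #0  (cmp 3,0)
BNE L0: taken
r3=17+3=20
r7=3-1=2
CMP r7, #0  (cmp 2,0)
BNE L0: taken
r3=20+2=22
r7=2-1=1
CMP r7, #0  (cmp 1,0)
BNE L0: taken
r3=22+1=23
r7=1-1=0
CMP r7, #0  (cmp 0,0)
BNE L0: not taken
r0=4&23=4
halt.
Total executed instructions: 25.

25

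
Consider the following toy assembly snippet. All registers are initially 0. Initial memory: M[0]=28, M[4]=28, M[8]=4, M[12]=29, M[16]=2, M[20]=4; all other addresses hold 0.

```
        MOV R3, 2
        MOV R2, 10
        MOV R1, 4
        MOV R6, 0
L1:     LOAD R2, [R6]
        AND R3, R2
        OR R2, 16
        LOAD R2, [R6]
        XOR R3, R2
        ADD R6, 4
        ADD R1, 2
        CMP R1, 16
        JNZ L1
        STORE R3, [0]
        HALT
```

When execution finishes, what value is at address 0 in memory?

MOV R3, 2 → R3=2
MOV R2, 10 → R2=10
MOV R1, 4 → R1=4
MOV R6, 0 → R6=0
LOAD R2, [R6] → R2=M[0]=28
AND R3, R2 → R3=2&28=0
OR R2, 16 → R2=28|16=28
LOAD R2, [R6] → R2=M[0]=28
XOR R3, R2 → R3=0^28=28
ADD R6, 4 → R6=0+4=4
ADD R1, 2 → R1=4+2=6
CMP R1, 16  (cmp 6,16)
JNZ L1: taken
LOAD R2, [R6] → R2=M[4]=28
AND R3, R2 → R3=28&28=28
OR R2, 16 → R2=28|16=28
LOAD R2, [R6] → R2=M[4]=28
XOR R3, R2 → R3=28^28=0
ADD R6, 4 → R6=4+4=8
ADD R1, 2 → R1=6+2=8
CMP R1, 16  (cmp 8,16)
JNZ L1: taken
LOAD R2, [R6] → R2=M[8]=4
AND R3, R2 → R3=0&4=0
OR R2, 16 → R2=4|16=20
LOAD R2, [R6] → R2=M[8]=4
XOR R3, R2 → R3=0^4=4
ADD R6, 4 → R6=8+4=12
ADD R1, 2 → R1=8+2=10
CMP R1, 16  (cmp 10,16)
JNZ L1: taken
LOAD R2, [R6] → R2=M[12]=29
AND R3, R2 → R3=4&29=4
OR R2, 16 → R2=29|16=29
LOAD R2, [R6] → R2=M[12]=29
XOR R3, R2 → R3=4^29=25
ADD R6, 4 → R6=12+4=16
ADD R1, 2 → R1=10+2=12
CMP R1, 16  (cmp 12,16)
JNZ L1: taken
LOAD R2, [R6] → R2=M[16]=2
AND R3, R2 → R3=25&2=0
OR R2, 16 → R2=2|16=18
LOAD R2, [R6] → R2=M[16]=2
XOR R3, R2 → R3=0^2=2
ADD R6, 4 → R6=16+4=20
ADD R1, 2 → R1=12+2=14
CMP R1, 16  (cmp 14,16)
JNZ L1: taken
LOAD R2, [R6] → R2=M[20]=4
AND R3, R2 → R3=2&4=0
OR R2, 16 → R2=4|16=20
LOAD R2, [R6] → R2=M[20]=4
XOR R3, R2 → R3=0^4=4
ADD R6, 4 → R6=20+4=24
ADD R1, 2 → R1=14+2=16
CMP R1, 16  (cmp 16,16)
JNZ L1: not taken
STORE R3, [0] → M[0]=4
halt.

4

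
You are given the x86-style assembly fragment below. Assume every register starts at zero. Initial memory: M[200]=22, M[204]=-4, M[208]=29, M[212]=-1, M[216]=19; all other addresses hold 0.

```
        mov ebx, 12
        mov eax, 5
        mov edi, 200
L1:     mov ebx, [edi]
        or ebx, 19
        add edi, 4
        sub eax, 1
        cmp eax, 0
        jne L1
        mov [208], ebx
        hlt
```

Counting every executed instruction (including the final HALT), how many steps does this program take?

after mov ebx, 12: ebx=12
after mov eax, 5: eax=5
after mov edi, 200: edi=200
after mov ebx, [edi]: ebx=M[200]=22
after or ebx, 19: ebx=22|19=23
after add edi, 4: edi=200+4=204
after sub eax, 1: eax=5-1=4
cmp eax, 0  (cmp 4,0)
jne L1: taken
after mov ebx, [edi]: ebx=M[204]=-4
after or ebx, 19: ebx=(-4)|19=-1
after add edi, 4: edi=204+4=208
after sub eax, 1: eax=4-1=3
cmp eax, 0  (cmp 3,0)
jne L1: taken
after mov ebx, [edi]: ebx=M[208]=29
after or ebx, 19: ebx=29|19=31
after add edi, 4: edi=208+4=212
after sub eax, 1: eax=3-1=2
cmp eax, 0  (cmp 2,0)
jne L1: taken
after mov ebx, [edi]: ebx=M[212]=-1
after or ebx, 19: ebx=(-1)|19=-1
after add edi, 4: edi=212+4=216
after sub eax, 1: eax=2-1=1
cmp eax, 0  (cmp 1,0)
jne L1: taken
after mov ebx, [edi]: ebx=M[216]=19
after or ebx, 19: ebx=19|19=19
after add edi, 4: edi=216+4=220
after sub eax, 1: eax=1-1=0
cmp eax, 0  (cmp 0,0)
jne L1: not taken
mov [208], ebx → M[208]=19
halt.
Total executed instructions: 35.

35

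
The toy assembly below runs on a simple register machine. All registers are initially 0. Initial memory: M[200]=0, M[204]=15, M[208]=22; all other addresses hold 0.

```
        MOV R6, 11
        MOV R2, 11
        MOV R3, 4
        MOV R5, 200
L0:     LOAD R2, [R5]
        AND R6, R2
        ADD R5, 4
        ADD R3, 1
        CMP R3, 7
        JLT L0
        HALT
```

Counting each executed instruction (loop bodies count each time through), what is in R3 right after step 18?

6

MOV R6, 11 → R6=11
MOV R2, 11 → R2=11
MOV R3, 4 → R3=4
MOV R5, 200 → R5=200
LOAD R2, [R5] → R2=M[200]=0
AND R6, R2 → R6=11&0=0
ADD R5, 4 → R5=200+4=204
ADD R3, 1 → R3=4+1=5
CMP R3, 7  (cmp 5,7)
JLT L0: taken
LOAD R2, [R5] → R2=M[204]=15
AND R6, R2 → R6=0&15=0
ADD R5, 4 → R5=204+4=208
ADD R3, 1 → R3=5+1=6
CMP R3, 7  (cmp 6,7)
JLT L0: taken
LOAD R2, [R5] → R2=M[208]=22
AND R6, R2 → R6=0&22=0
After step 18: R3 = 6.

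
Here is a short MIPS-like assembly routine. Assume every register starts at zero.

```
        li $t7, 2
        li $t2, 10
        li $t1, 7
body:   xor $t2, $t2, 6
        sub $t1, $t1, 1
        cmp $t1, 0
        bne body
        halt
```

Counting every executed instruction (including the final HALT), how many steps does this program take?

32

$t7=2
$t2=10
$t1=7
$t2=10^6=12
$t1=7-1=6
cmp $t1, 0  (cmp 6,0)
bne body: taken
$t2=12^6=10
$t1=6-1=5
cmp $t1, 0  (cmp 5,0)
bne body: taken
$t2=10^6=12
$t1=5-1=4
cmp $t1, 0  (cmp 4,0)
bne body: taken
$t2=12^6=10
$t1=4-1=3
cmp $t1, 0  (cmp 3,0)
bne body: taken
$t2=10^6=12
$t1=3-1=2
cmp $t1, 0  (cmp 2,0)
bne body: taken
$t2=12^6=10
$t1=2-1=1
cmp $t1, 0  (cmp 1,0)
bne body: taken
$t2=10^6=12
$t1=1-1=0
cmp $t1, 0  (cmp 0,0)
bne body: not taken
halt.
Total executed instructions: 32.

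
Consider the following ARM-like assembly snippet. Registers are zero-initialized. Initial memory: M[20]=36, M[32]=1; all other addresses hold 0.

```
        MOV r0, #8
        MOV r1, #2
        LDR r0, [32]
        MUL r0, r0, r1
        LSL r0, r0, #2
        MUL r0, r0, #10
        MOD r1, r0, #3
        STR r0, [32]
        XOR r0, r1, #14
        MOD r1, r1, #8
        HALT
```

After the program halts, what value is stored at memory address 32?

r0=8
r1=2
r0=M[32]=1
r0=1*2=2
r0=2<<2=8
r0=8*10=80
r1=80%3=2
STR r0, [32] → M[32]=80
r0=2^14=12
r1=2%8=2
halt.

80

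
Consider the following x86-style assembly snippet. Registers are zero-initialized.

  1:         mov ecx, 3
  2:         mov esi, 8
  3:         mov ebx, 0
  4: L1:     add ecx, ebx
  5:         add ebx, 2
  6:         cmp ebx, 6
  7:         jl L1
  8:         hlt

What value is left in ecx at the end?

9

ecx=3
esi=8
ebx=0
ecx=3+0=3
ebx=0+2=2
cmp ebx, 6  (cmp 2,6)
jl L1: taken
ecx=3+2=5
ebx=2+2=4
cmp ebx, 6  (cmp 4,6)
jl L1: taken
ecx=5+4=9
ebx=4+2=6
cmp ebx, 6  (cmp 6,6)
jl L1: not taken
halt.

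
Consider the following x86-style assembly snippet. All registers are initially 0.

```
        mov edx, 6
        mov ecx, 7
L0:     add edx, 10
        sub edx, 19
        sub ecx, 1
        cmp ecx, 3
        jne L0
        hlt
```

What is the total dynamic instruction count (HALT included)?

23

after mov edx, 6: edx=6
after mov ecx, 7: ecx=7
after add edx, 10: edx=6+10=16
after sub edx, 19: edx=16-19=-3
after sub ecx, 1: ecx=7-1=6
cmp ecx, 3  (cmp 6,3)
jne L0: taken
after add edx, 10: edx=(-3)+10=7
after sub edx, 19: edx=7-19=-12
after sub ecx, 1: ecx=6-1=5
cmp ecx, 3  (cmp 5,3)
jne L0: taken
after add edx, 10: edx=(-12)+10=-2
after sub edx, 19: edx=(-2)-19=-21
after sub ecx, 1: ecx=5-1=4
cmp ecx, 3  (cmp 4,3)
jne L0: taken
after add edx, 10: edx=(-21)+10=-11
after sub edx, 19: edx=(-11)-19=-30
after sub ecx, 1: ecx=4-1=3
cmp ecx, 3  (cmp 3,3)
jne L0: not taken
halt.
Total executed instructions: 23.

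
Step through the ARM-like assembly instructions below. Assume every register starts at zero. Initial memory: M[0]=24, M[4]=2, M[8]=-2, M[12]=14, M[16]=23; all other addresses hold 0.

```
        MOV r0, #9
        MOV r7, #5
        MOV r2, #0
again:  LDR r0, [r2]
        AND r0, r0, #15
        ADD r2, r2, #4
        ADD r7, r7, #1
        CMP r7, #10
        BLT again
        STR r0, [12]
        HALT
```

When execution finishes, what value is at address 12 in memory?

7

r0=9
r7=5
r2=0
r0=M[0]=24
r0=24&15=8
r2=0+4=4
r7=5+1=6
CMP r7, #10  (cmp 6,10)
BLT again: taken
r0=M[4]=2
r0=2&15=2
r2=4+4=8
r7=6+1=7
CMP r7, #10  (cmp 7,10)
BLT again: taken
r0=M[8]=-2
r0=(-2)&15=14
r2=8+4=12
r7=7+1=8
CMP r7, #10  (cmp 8,10)
BLT again: taken
r0=M[12]=14
r0=14&15=14
r2=12+4=16
r7=8+1=9
CMP r7, #10  (cmp 9,10)
BLT again: taken
r0=M[16]=23
r0=23&15=7
r2=16+4=20
r7=9+1=10
CMP r7, #10  (cmp 10,10)
BLT again: not taken
STR r0, [12] → M[12]=7
halt.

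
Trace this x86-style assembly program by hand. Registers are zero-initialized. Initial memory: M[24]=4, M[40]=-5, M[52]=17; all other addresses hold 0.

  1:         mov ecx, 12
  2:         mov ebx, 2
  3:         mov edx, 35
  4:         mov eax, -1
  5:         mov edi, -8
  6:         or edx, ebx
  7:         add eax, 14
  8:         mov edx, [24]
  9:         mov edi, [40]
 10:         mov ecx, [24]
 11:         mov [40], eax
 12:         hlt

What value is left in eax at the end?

mov ecx, 12 → ecx=12
mov ebx, 2 → ebx=2
mov edx, 35 → edx=35
mov eax, -1 → eax=-1
mov edi, -8 → edi=-8
or edx, ebx → edx=35|2=35
add eax, 14 → eax=(-1)+14=13
mov edx, [24] → edx=M[24]=4
mov edi, [40] → edi=M[40]=-5
mov ecx, [24] → ecx=M[24]=4
mov [40], eax → M[40]=13
halt.

13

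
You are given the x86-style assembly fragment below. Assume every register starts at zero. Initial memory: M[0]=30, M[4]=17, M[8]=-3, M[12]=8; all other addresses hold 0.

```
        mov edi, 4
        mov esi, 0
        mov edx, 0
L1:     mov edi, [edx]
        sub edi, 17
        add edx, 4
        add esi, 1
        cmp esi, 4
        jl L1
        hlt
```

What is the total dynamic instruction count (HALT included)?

after mov edi, 4: edi=4
after mov esi, 0: esi=0
after mov edx, 0: edx=0
after mov edi, [edx]: edi=M[0]=30
after sub edi, 17: edi=30-17=13
after add edx, 4: edx=0+4=4
after add esi, 1: esi=0+1=1
cmp esi, 4  (cmp 1,4)
jl L1: taken
after mov edi, [edx]: edi=M[4]=17
after sub edi, 17: edi=17-17=0
after add edx, 4: edx=4+4=8
after add esi, 1: esi=1+1=2
cmp esi, 4  (cmp 2,4)
jl L1: taken
after mov edi, [edx]: edi=M[8]=-3
after sub edi, 17: edi=(-3)-17=-20
after add edx, 4: edx=8+4=12
after add esi, 1: esi=2+1=3
cmp esi, 4  (cmp 3,4)
jl L1: taken
after mov edi, [edx]: edi=M[12]=8
after sub edi, 17: edi=8-17=-9
after add edx, 4: edx=12+4=16
after add esi, 1: esi=3+1=4
cmp esi, 4  (cmp 4,4)
jl L1: not taken
halt.
Total executed instructions: 28.

28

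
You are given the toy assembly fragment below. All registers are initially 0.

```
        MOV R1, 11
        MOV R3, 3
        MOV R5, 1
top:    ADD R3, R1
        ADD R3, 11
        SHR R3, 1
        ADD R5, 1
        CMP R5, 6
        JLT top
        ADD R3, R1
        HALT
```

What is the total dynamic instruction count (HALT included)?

35

MOV R1, 11 → R1=11
MOV R3, 3 → R3=3
MOV R5, 1 → R5=1
ADD R3, R1 → R3=3+11=14
ADD R3, 11 → R3=14+11=25
SHR R3, 1 → R3=25>>1=12
ADD R5, 1 → R5=1+1=2
CMP R5, 6  (cmp 2,6)
JLT top: taken
ADD R3, R1 → R3=12+11=23
ADD R3, 11 → R3=23+11=34
SHR R3, 1 → R3=34>>1=17
ADD R5, 1 → R5=2+1=3
CMP R5, 6  (cmp 3,6)
JLT top: taken
ADD R3, R1 → R3=17+11=28
ADD R3, 11 → R3=28+11=39
SHR R3, 1 → R3=39>>1=19
ADD R5, 1 → R5=3+1=4
CMP R5, 6  (cmp 4,6)
JLT top: taken
ADD R3, R1 → R3=19+11=30
ADD R3, 11 → R3=30+11=41
SHR R3, 1 → R3=41>>1=20
ADD R5, 1 → R5=4+1=5
CMP R5, 6  (cmp 5,6)
JLT top: taken
ADD R3, R1 → R3=20+11=31
ADD R3, 11 → R3=31+11=42
SHR R3, 1 → R3=42>>1=21
ADD R5, 1 → R5=5+1=6
CMP R5, 6  (cmp 6,6)
JLT top: not taken
ADD R3, R1 → R3=21+11=32
halt.
Total executed instructions: 35.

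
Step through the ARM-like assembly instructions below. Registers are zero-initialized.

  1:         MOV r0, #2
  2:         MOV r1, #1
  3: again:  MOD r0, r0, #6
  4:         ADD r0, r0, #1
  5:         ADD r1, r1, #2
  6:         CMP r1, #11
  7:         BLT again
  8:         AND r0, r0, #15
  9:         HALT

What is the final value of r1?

MOV r0, #2 → r0=2
MOV r1, #1 → r1=1
MOD r0, r0, #6 → r0=2%6=2
ADD r0, r0, #1 → r0=2+1=3
ADD r1, r1, #2 → r1=1+2=3
CMP r1, #11  (cmp 3,11)
BLT again: taken
MOD r0, r0, #6 → r0=3%6=3
ADD r0, r0, #1 → r0=3+1=4
ADD r1, r1, #2 → r1=3+2=5
CMP r1, #11  (cmp 5,11)
BLT again: taken
MOD r0, r0, #6 → r0=4%6=4
ADD r0, r0, #1 → r0=4+1=5
ADD r1, r1, #2 → r1=5+2=7
CMP r1, #11  (cmp 7,11)
BLT again: taken
MOD r0, r0, #6 → r0=5%6=5
ADD r0, r0, #1 → r0=5+1=6
ADD r1, r1, #2 → r1=7+2=9
CMP r1, #11  (cmp 9,11)
BLT again: taken
MOD r0, r0, #6 → r0=6%6=0
ADD r0, r0, #1 → r0=0+1=1
ADD r1, r1, #2 → r1=9+2=11
CMP r1, #11  (cmp 11,11)
BLT again: not taken
AND r0, r0, #15 → r0=1&15=1
halt.

11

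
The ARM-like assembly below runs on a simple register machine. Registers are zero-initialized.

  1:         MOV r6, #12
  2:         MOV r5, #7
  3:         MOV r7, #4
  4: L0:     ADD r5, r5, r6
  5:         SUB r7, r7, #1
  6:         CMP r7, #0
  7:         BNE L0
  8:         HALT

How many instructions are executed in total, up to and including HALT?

after MOV r6, #12: r6=12
after MOV r5, #7: r5=7
after MOV r7, #4: r7=4
after ADD r5, r5, r6: r5=7+12=19
after SUB r7, r7, #1: r7=4-1=3
CMP r7, #0  (cmp 3,0)
BNE L0: taken
after ADD r5, r5, r6: r5=19+12=31
after SUB r7, r7, #1: r7=3-1=2
CMP r7, #0  (cmp 2,0)
BNE L0: taken
after ADD r5, r5, r6: r5=31+12=43
after SUB r7, r7, #1: r7=2-1=1
CMP r7, #0  (cmp 1,0)
BNE L0: taken
after ADD r5, r5, r6: r5=43+12=55
after SUB r7, r7, #1: r7=1-1=0
CMP r7, #0  (cmp 0,0)
BNE L0: not taken
halt.
Total executed instructions: 20.

20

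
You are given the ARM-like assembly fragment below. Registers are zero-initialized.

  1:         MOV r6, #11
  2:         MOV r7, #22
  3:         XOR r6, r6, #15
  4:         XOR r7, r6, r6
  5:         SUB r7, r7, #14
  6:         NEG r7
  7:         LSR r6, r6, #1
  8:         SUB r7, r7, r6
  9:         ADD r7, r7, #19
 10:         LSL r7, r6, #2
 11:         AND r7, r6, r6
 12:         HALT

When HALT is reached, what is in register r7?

2

after MOV r6, #11: r6=11
after MOV r7, #22: r7=22
after XOR r6, r6, #15: r6=11^15=4
after XOR r7, r6, r6: r7=4^4=0
after SUB r7, r7, #14: r7=0-14=-14
after NEG r7: r7=-(-14)=14
after LSR r6, r6, #1: r6=4>>1=2
after SUB r7, r7, r6: r7=14-2=12
after ADD r7, r7, #19: r7=12+19=31
after LSL r7, r6, #2: r7=2<<2=8
after AND r7, r6, r6: r7=2&2=2
halt.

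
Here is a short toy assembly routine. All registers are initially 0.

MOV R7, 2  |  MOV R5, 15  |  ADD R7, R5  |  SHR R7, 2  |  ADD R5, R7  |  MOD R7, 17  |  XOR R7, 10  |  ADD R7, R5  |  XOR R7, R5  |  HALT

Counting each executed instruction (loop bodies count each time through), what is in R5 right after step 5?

19

MOV R7, 2 → R7=2
MOV R5, 15 → R5=15
ADD R7, R5 → R7=2+15=17
SHR R7, 2 → R7=17>>2=4
ADD R5, R7 → R5=15+4=19
After step 5: R5 = 19.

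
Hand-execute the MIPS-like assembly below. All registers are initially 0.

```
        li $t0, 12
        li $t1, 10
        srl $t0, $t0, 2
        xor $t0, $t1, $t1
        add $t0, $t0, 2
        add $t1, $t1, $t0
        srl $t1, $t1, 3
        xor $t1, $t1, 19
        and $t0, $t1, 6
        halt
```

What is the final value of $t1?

li $t0, 12 → $t0=12
li $t1, 10 → $t1=10
srl $t0, $t0, 2 → $t0=12>>2=3
xor $t0, $t1, $t1 → $t0=10^10=0
add $t0, $t0, 2 → $t0=0+2=2
add $t1, $t1, $t0 → $t1=10+2=12
srl $t1, $t1, 3 → $t1=12>>3=1
xor $t1, $t1, 19 → $t1=1^19=18
and $t0, $t1, 6 → $t0=18&6=2
halt.

18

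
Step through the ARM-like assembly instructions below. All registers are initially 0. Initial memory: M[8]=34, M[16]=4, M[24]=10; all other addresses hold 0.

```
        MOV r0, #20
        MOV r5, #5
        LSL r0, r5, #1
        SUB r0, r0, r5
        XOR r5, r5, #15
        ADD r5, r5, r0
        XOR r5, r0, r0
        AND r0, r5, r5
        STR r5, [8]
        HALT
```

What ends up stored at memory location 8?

MOV r0, #20 → r0=20
MOV r5, #5 → r5=5
LSL r0, r5, #1 → r0=5<<1=10
SUB r0, r0, r5 → r0=10-5=5
XOR r5, r5, #15 → r5=5^15=10
ADD r5, r5, r0 → r5=10+5=15
XOR r5, r0, r0 → r5=5^5=0
AND r0, r5, r5 → r0=0&0=0
STR r5, [8] → M[8]=0
halt.

0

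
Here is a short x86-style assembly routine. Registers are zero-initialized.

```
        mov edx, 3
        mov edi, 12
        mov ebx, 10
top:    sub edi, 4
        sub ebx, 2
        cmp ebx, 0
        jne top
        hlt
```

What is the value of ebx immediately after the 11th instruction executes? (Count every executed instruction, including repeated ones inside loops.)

after mov edx, 3: edx=3
after mov edi, 12: edi=12
after mov ebx, 10: ebx=10
after sub edi, 4: edi=12-4=8
after sub ebx, 2: ebx=10-2=8
cmp ebx, 0  (cmp 8,0)
jne top: taken
after sub edi, 4: edi=8-4=4
after sub ebx, 2: ebx=8-2=6
cmp ebx, 0  (cmp 6,0)
jne top: taken
After step 11: ebx = 6.

6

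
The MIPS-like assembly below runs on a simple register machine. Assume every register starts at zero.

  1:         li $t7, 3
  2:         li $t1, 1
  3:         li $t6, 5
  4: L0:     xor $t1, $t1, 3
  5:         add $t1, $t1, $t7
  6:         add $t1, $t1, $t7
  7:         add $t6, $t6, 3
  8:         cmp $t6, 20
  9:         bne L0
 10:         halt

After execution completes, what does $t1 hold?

40

$t7=3
$t1=1
$t6=5
$t1=1^3=2
$t1=2+3=5
$t1=5+3=8
$t6=5+3=8
cmp $t6, 20  (cmp 8,20)
bne L0: taken
$t1=8^3=11
$t1=11+3=14
$t1=14+3=17
$t6=8+3=11
cmp $t6, 20  (cmp 11,20)
bne L0: taken
$t1=17^3=18
$t1=18+3=21
$t1=21+3=24
$t6=11+3=14
cmp $t6, 20  (cmp 14,20)
bne L0: taken
$t1=24^3=27
$t1=27+3=30
$t1=30+3=33
$t6=14+3=17
cmp $t6, 20  (cmp 17,20)
bne L0: taken
$t1=33^3=34
$t1=34+3=37
$t1=37+3=40
$t6=17+3=20
cmp $t6, 20  (cmp 20,20)
bne L0: not taken
halt.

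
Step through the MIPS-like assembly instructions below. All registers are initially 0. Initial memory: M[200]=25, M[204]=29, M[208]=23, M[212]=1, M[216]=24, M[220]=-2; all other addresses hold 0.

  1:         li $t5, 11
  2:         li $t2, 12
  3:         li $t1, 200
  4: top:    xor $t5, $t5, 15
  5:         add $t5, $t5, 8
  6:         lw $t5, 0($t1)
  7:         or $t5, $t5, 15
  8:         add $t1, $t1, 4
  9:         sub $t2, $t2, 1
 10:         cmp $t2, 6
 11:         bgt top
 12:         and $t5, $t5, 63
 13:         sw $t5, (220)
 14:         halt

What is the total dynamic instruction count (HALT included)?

after li $t5, 11: $t5=11
after li $t2, 12: $t2=12
after li $t1, 200: $t1=200
after xor $t5, $t5, 15: $t5=11^15=4
after add $t5, $t5, 8: $t5=4+8=12
after lw $t5, 0($t1): $t5=M[200]=25
after or $t5, $t5, 15: $t5=25|15=31
after add $t1, $t1, 4: $t1=200+4=204
after sub $t2, $t2, 1: $t2=12-1=11
cmp $t2, 6  (cmp 11,6)
bgt top: taken
after xor $t5, $t5, 15: $t5=31^15=16
after add $t5, $t5, 8: $t5=16+8=24
after lw $t5, 0($t1): $t5=M[204]=29
after or $t5, $t5, 15: $t5=29|15=31
after add $t1, $t1, 4: $t1=204+4=208
after sub $t2, $t2, 1: $t2=11-1=10
cmp $t2, 6  (cmp 10,6)
bgt top: taken
after xor $t5, $t5, 15: $t5=31^15=16
after add $t5, $t5, 8: $t5=16+8=24
after lw $t5, 0($t1): $t5=M[208]=23
after or $t5, $t5, 15: $t5=23|15=31
after add $t1, $t1, 4: $t1=208+4=212
after sub $t2, $t2, 1: $t2=10-1=9
cmp $t2, 6  (cmp 9,6)
bgt top: taken
after xor $t5, $t5, 15: $t5=31^15=16
after add $t5, $t5, 8: $t5=16+8=24
after lw $t5, 0($t1): $t5=M[212]=1
after or $t5, $t5, 15: $t5=1|15=15
after add $t1, $t1, 4: $t1=212+4=216
after sub $t2, $t2, 1: $t2=9-1=8
cmp $t2, 6  (cmp 8,6)
bgt top: taken
after xor $t5, $t5, 15: $t5=15^15=0
after add $t5, $t5, 8: $t5=0+8=8
after lw $t5, 0($t1): $t5=M[216]=24
after or $t5, $t5, 15: $t5=24|15=31
after add $t1, $t1, 4: $t1=216+4=220
after sub $t2, $t2, 1: $t2=8-1=7
cmp $t2, 6  (cmp 7,6)
bgt top: taken
after xor $t5, $t5, 15: $t5=31^15=16
after add $t5, $t5, 8: $t5=16+8=24
after lw $t5, 0($t1): $t5=M[220]=-2
after or $t5, $t5, 15: $t5=(-2)|15=-1
after add $t1, $t1, 4: $t1=220+4=224
after sub $t2, $t2, 1: $t2=7-1=6
cmp $t2, 6  (cmp 6,6)
bgt top: not taken
after and $t5, $t5, 63: $t5=(-1)&63=63
sw $t5, (220) → M[220]=63
halt.
Total executed instructions: 54.

54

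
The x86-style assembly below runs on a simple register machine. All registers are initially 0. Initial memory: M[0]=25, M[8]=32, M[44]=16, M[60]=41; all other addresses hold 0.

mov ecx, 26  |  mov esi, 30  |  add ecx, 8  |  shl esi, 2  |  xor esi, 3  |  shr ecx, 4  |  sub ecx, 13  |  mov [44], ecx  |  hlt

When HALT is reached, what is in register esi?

123

after mov ecx, 26: ecx=26
after mov esi, 30: esi=30
after add ecx, 8: ecx=26+8=34
after shl esi, 2: esi=30<<2=120
after xor esi, 3: esi=120^3=123
after shr ecx, 4: ecx=34>>4=2
after sub ecx, 13: ecx=2-13=-11
mov [44], ecx → M[44]=-11
halt.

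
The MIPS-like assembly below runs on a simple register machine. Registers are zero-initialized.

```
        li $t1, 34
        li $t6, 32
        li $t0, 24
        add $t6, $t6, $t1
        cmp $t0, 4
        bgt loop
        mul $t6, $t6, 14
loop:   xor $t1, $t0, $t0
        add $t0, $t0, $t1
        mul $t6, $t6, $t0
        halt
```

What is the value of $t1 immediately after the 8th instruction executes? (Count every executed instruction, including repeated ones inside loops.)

$t1=34
$t6=32
$t0=24
$t6=32+34=66
cmp $t0, 4  (cmp 24,4)
bgt loop: taken
$t1=24^24=0
$t0=24+0=24
After step 8: $t1 = 0.

0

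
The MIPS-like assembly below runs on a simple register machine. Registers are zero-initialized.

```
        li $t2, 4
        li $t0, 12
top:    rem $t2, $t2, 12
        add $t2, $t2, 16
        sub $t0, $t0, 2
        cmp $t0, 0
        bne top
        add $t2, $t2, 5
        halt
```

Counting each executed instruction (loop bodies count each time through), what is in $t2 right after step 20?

after li $t2, 4: $t2=4
after li $t0, 12: $t0=12
after rem $t2, $t2, 12: $t2=4%12=4
after add $t2, $t2, 16: $t2=4+16=20
after sub $t0, $t0, 2: $t0=12-2=10
cmp $t0, 0  (cmp 10,0)
bne top: taken
after rem $t2, $t2, 12: $t2=20%12=8
after add $t2, $t2, 16: $t2=8+16=24
after sub $t0, $t0, 2: $t0=10-2=8
cmp $t0, 0  (cmp 8,0)
bne top: taken
after rem $t2, $t2, 12: $t2=24%12=0
after add $t2, $t2, 16: $t2=0+16=16
after sub $t0, $t0, 2: $t0=8-2=6
cmp $t0, 0  (cmp 6,0)
bne top: taken
after rem $t2, $t2, 12: $t2=16%12=4
after add $t2, $t2, 16: $t2=4+16=20
after sub $t0, $t0, 2: $t0=6-2=4
After step 20: $t2 = 20.

20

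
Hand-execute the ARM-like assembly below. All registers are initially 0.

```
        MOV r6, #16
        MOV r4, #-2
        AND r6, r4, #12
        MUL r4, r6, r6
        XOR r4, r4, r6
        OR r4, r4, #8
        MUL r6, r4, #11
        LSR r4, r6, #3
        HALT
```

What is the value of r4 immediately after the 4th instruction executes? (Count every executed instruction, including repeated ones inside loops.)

144

r6=16
r4=-2
r6=(-2)&12=12
r4=12*12=144
After step 4: r4 = 144.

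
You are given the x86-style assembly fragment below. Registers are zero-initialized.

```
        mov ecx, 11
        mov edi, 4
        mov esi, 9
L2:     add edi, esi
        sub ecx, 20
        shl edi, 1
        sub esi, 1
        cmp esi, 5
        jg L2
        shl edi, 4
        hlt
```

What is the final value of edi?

ecx=11
edi=4
esi=9
edi=4+9=13
ecx=11-20=-9
edi=13<<1=26
esi=9-1=8
cmp esi, 5  (cmp 8,5)
jg L2: taken
edi=26+8=34
ecx=(-9)-20=-29
edi=34<<1=68
esi=8-1=7
cmp esi, 5  (cmp 7,5)
jg L2: taken
edi=68+7=75
ecx=(-29)-20=-49
edi=75<<1=150
esi=7-1=6
cmp esi, 5  (cmp 6,5)
jg L2: taken
edi=150+6=156
ecx=(-49)-20=-69
edi=156<<1=312
esi=6-1=5
cmp esi, 5  (cmp 5,5)
jg L2: not taken
edi=312<<4=4992
halt.

4992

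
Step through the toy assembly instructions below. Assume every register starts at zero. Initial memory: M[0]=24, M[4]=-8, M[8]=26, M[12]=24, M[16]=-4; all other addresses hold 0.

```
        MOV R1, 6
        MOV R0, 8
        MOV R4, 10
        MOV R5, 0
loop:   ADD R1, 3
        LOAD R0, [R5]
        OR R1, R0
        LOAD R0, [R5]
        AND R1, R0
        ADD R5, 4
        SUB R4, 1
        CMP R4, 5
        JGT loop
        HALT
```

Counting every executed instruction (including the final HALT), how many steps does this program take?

after MOV R1, 6: R1=6
after MOV R0, 8: R0=8
after MOV R4, 10: R4=10
after MOV R5, 0: R5=0
after ADD R1, 3: R1=6+3=9
after LOAD R0, [R5]: R0=M[0]=24
after OR R1, R0: R1=9|24=25
after LOAD R0, [R5]: R0=M[0]=24
after AND R1, R0: R1=25&24=24
after ADD R5, 4: R5=0+4=4
after SUB R4, 1: R4=10-1=9
CMP R4, 5  (cmp 9,5)
JGT loop: taken
after ADD R1, 3: R1=24+3=27
after LOAD R0, [R5]: R0=M[4]=-8
after OR R1, R0: R1=27|(-8)=-5
after LOAD R0, [R5]: R0=M[4]=-8
after AND R1, R0: R1=(-5)&(-8)=-8
after ADD R5, 4: R5=4+4=8
after SUB R4, 1: R4=9-1=8
CMP R4, 5  (cmp 8,5)
JGT loop: taken
after ADD R1, 3: R1=(-8)+3=-5
after LOAD R0, [R5]: R0=M[8]=26
after OR R1, R0: R1=(-5)|26=-5
after LOAD R0, [R5]: R0=M[8]=26
after AND R1, R0: R1=(-5)&26=26
after ADD R5, 4: R5=8+4=12
after SUB R4, 1: R4=8-1=7
CMP R4, 5  (cmp 7,5)
JGT loop: taken
after ADD R1, 3: R1=26+3=29
after LOAD R0, [R5]: R0=M[12]=24
after OR R1, R0: R1=29|24=29
after LOAD R0, [R5]: R0=M[12]=24
after AND R1, R0: R1=29&24=24
after ADD R5, 4: R5=12+4=16
after SUB R4, 1: R4=7-1=6
CMP R4, 5  (cmp 6,5)
JGT loop: taken
after ADD R1, 3: R1=24+3=27
after LOAD R0, [R5]: R0=M[16]=-4
after OR R1, R0: R1=27|(-4)=-1
after LOAD R0, [R5]: R0=M[16]=-4
after AND R1, R0: R1=(-1)&(-4)=-4
after ADD R5, 4: R5=16+4=20
after SUB R4, 1: R4=6-1=5
CMP R4, 5  (cmp 5,5)
JGT loop: not taken
halt.
Total executed instructions: 50.

50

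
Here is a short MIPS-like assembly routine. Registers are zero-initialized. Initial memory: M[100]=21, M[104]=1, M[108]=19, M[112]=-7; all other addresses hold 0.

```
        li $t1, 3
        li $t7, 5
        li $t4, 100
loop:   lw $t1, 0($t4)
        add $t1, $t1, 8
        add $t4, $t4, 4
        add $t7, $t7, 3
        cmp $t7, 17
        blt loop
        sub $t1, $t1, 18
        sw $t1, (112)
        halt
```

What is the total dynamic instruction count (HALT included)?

30

$t1=3
$t7=5
$t4=100
$t1=M[100]=21
$t1=21+8=29
$t4=100+4=104
$t7=5+3=8
cmp $t7, 17  (cmp 8,17)
blt loop: taken
$t1=M[104]=1
$t1=1+8=9
$t4=104+4=108
$t7=8+3=11
cmp $t7, 17  (cmp 11,17)
blt loop: taken
$t1=M[108]=19
$t1=19+8=27
$t4=108+4=112
$t7=11+3=14
cmp $t7, 17  (cmp 14,17)
blt loop: taken
$t1=M[112]=-7
$t1=(-7)+8=1
$t4=112+4=116
$t7=14+3=17
cmp $t7, 17  (cmp 17,17)
blt loop: not taken
$t1=1-18=-17
sw $t1, (112) → M[112]=-17
halt.
Total executed instructions: 30.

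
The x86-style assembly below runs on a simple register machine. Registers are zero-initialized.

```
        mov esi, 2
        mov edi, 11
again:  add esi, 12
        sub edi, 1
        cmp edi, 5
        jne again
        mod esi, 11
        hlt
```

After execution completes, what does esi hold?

8

esi=2
edi=11
esi=2+12=14
edi=11-1=10
cmp edi, 5  (cmp 10,5)
jne again: taken
esi=14+12=26
edi=10-1=9
cmp edi, 5  (cmp 9,5)
jne again: taken
esi=26+12=38
edi=9-1=8
cmp edi, 5  (cmp 8,5)
jne again: taken
esi=38+12=50
edi=8-1=7
cmp edi, 5  (cmp 7,5)
jne again: taken
esi=50+12=62
edi=7-1=6
cmp edi, 5  (cmp 6,5)
jne again: taken
esi=62+12=74
edi=6-1=5
cmp edi, 5  (cmp 5,5)
jne again: not taken
esi=74%11=8
halt.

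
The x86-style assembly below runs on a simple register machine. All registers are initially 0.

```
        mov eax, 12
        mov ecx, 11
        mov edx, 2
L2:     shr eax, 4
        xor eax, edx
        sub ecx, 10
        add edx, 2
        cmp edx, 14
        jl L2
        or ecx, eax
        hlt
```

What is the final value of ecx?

-49

mov eax, 12 → eax=12
mov ecx, 11 → ecx=11
mov edx, 2 → edx=2
shr eax, 4 → eax=12>>4=0
xor eax, edx → eax=0^2=2
sub ecx, 10 → ecx=11-10=1
add edx, 2 → edx=2+2=4
cmp edx, 14  (cmp 4,14)
jl L2: taken
shr eax, 4 → eax=2>>4=0
xor eax, edx → eax=0^4=4
sub ecx, 10 → ecx=1-10=-9
add edx, 2 → edx=4+2=6
cmp edx, 14  (cmp 6,14)
jl L2: taken
shr eax, 4 → eax=4>>4=0
xor eax, edx → eax=0^6=6
sub ecx, 10 → ecx=(-9)-10=-19
add edx, 2 → edx=6+2=8
cmp edx, 14  (cmp 8,14)
jl L2: taken
shr eax, 4 → eax=6>>4=0
xor eax, edx → eax=0^8=8
sub ecx, 10 → ecx=(-19)-10=-29
add edx, 2 → edx=8+2=10
cmp edx, 14  (cmp 10,14)
jl L2: taken
shr eax, 4 → eax=8>>4=0
xor eax, edx → eax=0^10=10
sub ecx, 10 → ecx=(-29)-10=-39
add edx, 2 → edx=10+2=12
cmp edx, 14  (cmp 12,14)
jl L2: taken
shr eax, 4 → eax=10>>4=0
xor eax, edx → eax=0^12=12
sub ecx, 10 → ecx=(-39)-10=-49
add edx, 2 → edx=12+2=14
cmp edx, 14  (cmp 14,14)
jl L2: not taken
or ecx, eax → ecx=(-49)|12=-49
halt.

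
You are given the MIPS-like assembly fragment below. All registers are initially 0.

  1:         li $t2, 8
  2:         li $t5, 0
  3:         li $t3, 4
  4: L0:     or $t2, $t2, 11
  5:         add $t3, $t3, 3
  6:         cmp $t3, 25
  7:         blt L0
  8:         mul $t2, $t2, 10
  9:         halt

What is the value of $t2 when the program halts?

110

$t2=8
$t5=0
$t3=4
$t2=8|11=11
$t3=4+3=7
cmp $t3, 25  (cmp 7,25)
blt L0: taken
$t2=11|11=11
$t3=7+3=10
cmp $t3, 25  (cmp 10,25)
blt L0: taken
$t2=11|11=11
$t3=10+3=13
cmp $t3, 25  (cmp 13,25)
blt L0: taken
$t2=11|11=11
$t3=13+3=16
cmp $t3, 25  (cmp 16,25)
blt L0: taken
$t2=11|11=11
$t3=16+3=19
cmp $t3, 25  (cmp 19,25)
blt L0: taken
$t2=11|11=11
$t3=19+3=22
cmp $t3, 25  (cmp 22,25)
blt L0: taken
$t2=11|11=11
$t3=22+3=25
cmp $t3, 25  (cmp 25,25)
blt L0: not taken
$t2=11*10=110
halt.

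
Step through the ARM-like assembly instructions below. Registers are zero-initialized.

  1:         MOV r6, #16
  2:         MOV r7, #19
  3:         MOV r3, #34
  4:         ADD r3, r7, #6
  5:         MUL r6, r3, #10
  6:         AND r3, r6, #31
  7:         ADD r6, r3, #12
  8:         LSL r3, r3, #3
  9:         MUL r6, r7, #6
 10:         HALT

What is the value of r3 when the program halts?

208

after MOV r6, #16: r6=16
after MOV r7, #19: r7=19
after MOV r3, #34: r3=34
after ADD r3, r7, #6: r3=19+6=25
after MUL r6, r3, #10: r6=25*10=250
after AND r3, r6, #31: r3=250&31=26
after ADD r6, r3, #12: r6=26+12=38
after LSL r3, r3, #3: r3=26<<3=208
after MUL r6, r7, #6: r6=19*6=114
halt.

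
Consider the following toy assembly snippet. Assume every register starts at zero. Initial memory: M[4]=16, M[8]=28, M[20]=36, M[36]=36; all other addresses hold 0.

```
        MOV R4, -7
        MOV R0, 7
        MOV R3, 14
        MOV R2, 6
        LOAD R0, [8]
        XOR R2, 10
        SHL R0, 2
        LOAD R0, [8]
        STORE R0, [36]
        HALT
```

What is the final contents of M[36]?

28

MOV R4, -7 → R4=-7
MOV R0, 7 → R0=7
MOV R3, 14 → R3=14
MOV R2, 6 → R2=6
LOAD R0, [8] → R0=M[8]=28
XOR R2, 10 → R2=6^10=12
SHL R0, 2 → R0=28<<2=112
LOAD R0, [8] → R0=M[8]=28
STORE R0, [36] → M[36]=28
halt.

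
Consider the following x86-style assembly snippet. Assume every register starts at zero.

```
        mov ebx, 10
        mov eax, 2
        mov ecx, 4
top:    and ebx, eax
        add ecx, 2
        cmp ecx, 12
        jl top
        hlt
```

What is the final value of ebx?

2

after mov ebx, 10: ebx=10
after mov eax, 2: eax=2
after mov ecx, 4: ecx=4
after and ebx, eax: ebx=10&2=2
after add ecx, 2: ecx=4+2=6
cmp ecx, 12  (cmp 6,12)
jl top: taken
after and ebx, eax: ebx=2&2=2
after add ecx, 2: ecx=6+2=8
cmp ecx, 12  (cmp 8,12)
jl top: taken
after and ebx, eax: ebx=2&2=2
after add ecx, 2: ecx=8+2=10
cmp ecx, 12  (cmp 10,12)
jl top: taken
after and ebx, eax: ebx=2&2=2
after add ecx, 2: ecx=10+2=12
cmp ecx, 12  (cmp 12,12)
jl top: not taken
halt.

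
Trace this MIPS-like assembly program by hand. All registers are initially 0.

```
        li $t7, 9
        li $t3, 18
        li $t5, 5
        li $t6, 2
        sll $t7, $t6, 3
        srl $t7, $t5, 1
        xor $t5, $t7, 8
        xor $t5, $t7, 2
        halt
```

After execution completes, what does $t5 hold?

0

$t7=9
$t3=18
$t5=5
$t6=2
$t7=2<<3=16
$t7=5>>1=2
$t5=2^8=10
$t5=2^2=0
halt.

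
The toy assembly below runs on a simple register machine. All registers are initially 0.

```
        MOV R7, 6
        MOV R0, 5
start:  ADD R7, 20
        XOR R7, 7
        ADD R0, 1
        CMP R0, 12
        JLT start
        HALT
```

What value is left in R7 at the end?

after MOV R7, 6: R7=6
after MOV R0, 5: R0=5
after ADD R7, 20: R7=6+20=26
after XOR R7, 7: R7=26^7=29
after ADD R0, 1: R0=5+1=6
CMP R0, 12  (cmp 6,12)
JLT start: taken
after ADD R7, 20: R7=29+20=49
after XOR R7, 7: R7=49^7=54
after ADD R0, 1: R0=6+1=7
CMP R0, 12  (cmp 7,12)
JLT start: taken
after ADD R7, 20: R7=54+20=74
after XOR R7, 7: R7=74^7=77
after ADD R0, 1: R0=7+1=8
CMP R0, 12  (cmp 8,12)
JLT start: taken
after ADD R7, 20: R7=77+20=97
after XOR R7, 7: R7=97^7=102
after ADD R0, 1: R0=8+1=9
CMP R0, 12  (cmp 9,12)
JLT start: taken
after ADD R7, 20: R7=102+20=122
after XOR R7, 7: R7=122^7=125
after ADD R0, 1: R0=9+1=10
CMP R0, 12  (cmp 10,12)
JLT start: taken
after ADD R7, 20: R7=125+20=145
after XOR R7, 7: R7=145^7=150
after ADD R0, 1: R0=10+1=11
CMP R0, 12  (cmp 11,12)
JLT start: taken
after ADD R7, 20: R7=150+20=170
after XOR R7, 7: R7=170^7=173
after ADD R0, 1: R0=11+1=12
CMP R0, 12  (cmp 12,12)
JLT start: not taken
halt.

173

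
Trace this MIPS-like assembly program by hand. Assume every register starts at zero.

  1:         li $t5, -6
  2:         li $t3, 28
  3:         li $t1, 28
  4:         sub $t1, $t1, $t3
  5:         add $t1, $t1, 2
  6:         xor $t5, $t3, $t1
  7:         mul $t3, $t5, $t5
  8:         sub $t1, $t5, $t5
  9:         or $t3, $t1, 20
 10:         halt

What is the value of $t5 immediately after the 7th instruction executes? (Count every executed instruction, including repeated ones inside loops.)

after li $t5, -6: $t5=-6
after li $t3, 28: $t3=28
after li $t1, 28: $t1=28
after sub $t1, $t1, $t3: $t1=28-28=0
after add $t1, $t1, 2: $t1=0+2=2
after xor $t5, $t3, $t1: $t5=28^2=30
after mul $t3, $t5, $t5: $t3=30*30=900
After step 7: $t5 = 30.

30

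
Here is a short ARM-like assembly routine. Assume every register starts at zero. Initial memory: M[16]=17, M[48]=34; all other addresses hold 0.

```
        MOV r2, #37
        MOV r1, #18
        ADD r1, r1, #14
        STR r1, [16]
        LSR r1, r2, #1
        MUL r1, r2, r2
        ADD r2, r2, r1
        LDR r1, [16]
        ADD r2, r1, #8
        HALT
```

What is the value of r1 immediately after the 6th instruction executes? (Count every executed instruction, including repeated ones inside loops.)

1369

MOV r2, #37 → r2=37
MOV r1, #18 → r1=18
ADD r1, r1, #14 → r1=18+14=32
STR r1, [16] → M[16]=32
LSR r1, r2, #1 → r1=37>>1=18
MUL r1, r2, r2 → r1=37*37=1369
After step 6: r1 = 1369.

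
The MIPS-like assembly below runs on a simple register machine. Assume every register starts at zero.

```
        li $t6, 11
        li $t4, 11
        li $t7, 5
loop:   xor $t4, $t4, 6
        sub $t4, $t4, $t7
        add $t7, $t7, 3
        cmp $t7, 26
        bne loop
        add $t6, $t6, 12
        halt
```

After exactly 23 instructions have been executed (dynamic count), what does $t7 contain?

17

after li $t6, 11: $t6=11
after li $t4, 11: $t4=11
after li $t7, 5: $t7=5
after xor $t4, $t4, 6: $t4=11^6=13
after sub $t4, $t4, $t7: $t4=13-5=8
after add $t7, $t7, 3: $t7=5+3=8
cmp $t7, 26  (cmp 8,26)
bne loop: taken
after xor $t4, $t4, 6: $t4=8^6=14
after sub $t4, $t4, $t7: $t4=14-8=6
after add $t7, $t7, 3: $t7=8+3=11
cmp $t7, 26  (cmp 11,26)
bne loop: taken
after xor $t4, $t4, 6: $t4=6^6=0
after sub $t4, $t4, $t7: $t4=0-11=-11
after add $t7, $t7, 3: $t7=11+3=14
cmp $t7, 26  (cmp 14,26)
bne loop: taken
after xor $t4, $t4, 6: $t4=(-11)^6=-13
after sub $t4, $t4, $t7: $t4=(-13)-14=-27
after add $t7, $t7, 3: $t7=14+3=17
cmp $t7, 26  (cmp 17,26)
bne loop: taken
After step 23: $t7 = 17.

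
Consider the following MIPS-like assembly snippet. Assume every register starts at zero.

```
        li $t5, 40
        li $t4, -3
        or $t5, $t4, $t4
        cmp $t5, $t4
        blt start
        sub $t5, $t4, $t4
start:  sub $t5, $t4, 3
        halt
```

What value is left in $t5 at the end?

after li $t5, 40: $t5=40
after li $t4, -3: $t4=-3
after or $t5, $t4, $t4: $t5=(-3)|(-3)=-3
cmp $t5, $t4  (cmp -3,-3)
blt start: not taken
after sub $t5, $t4, $t4: $t5=(-3)-(-3)=0
after sub $t5, $t4, 3: $t5=(-3)-3=-6
halt.

-6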